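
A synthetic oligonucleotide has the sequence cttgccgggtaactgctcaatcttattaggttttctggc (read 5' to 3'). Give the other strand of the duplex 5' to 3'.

5′-GCCAGAAAACCTAATAAGATTGAGCAGTTACCCGGCAAG-3′

Pairing A↔T and G↔C gives GAACGGCCCATTGACGAGTTAGAATAATCCAAAAGACCG, running 3'→5'. Reverse for the 5'→3' convention.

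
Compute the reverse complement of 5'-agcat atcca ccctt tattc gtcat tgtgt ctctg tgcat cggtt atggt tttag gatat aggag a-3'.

Reading the sequence 3'→5' and pairing each base (A↔T, G↔C) gives the reverse complement directly.

5'-TCTCCTATATCCTAAAACCATAACCGATGCACAGAGACACAATGACGAATAAAGGGTGGATATGCT-3'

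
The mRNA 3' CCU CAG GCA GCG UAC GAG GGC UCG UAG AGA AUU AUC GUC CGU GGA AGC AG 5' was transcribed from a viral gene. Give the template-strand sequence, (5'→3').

5′-GGAGTCCGTCGCATGCTCCCGAGCATCTCTTAATAGCAGGCACCTTCGTC-3′

Written 5'→3' the mRNA is GACGAAGGUGCCUGCUAUUAAGAGAUGCUCGGGAGCAUGCGACGGACUCC, so the coding DNA strand is GACGAAGGTGCCTGCTATTAAGAGATGCTCGGGAGCATGCGACGGACTCC. The template is its reverse complement.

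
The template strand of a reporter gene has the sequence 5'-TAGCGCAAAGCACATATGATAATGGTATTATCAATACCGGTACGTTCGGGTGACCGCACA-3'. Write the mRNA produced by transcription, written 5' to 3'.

RNA polymerase reads the template 3'→5' and synthesizes mRNA 5'→3' by base-pairing (A→U, T→A, G↔C). The complement of the template is ATCGCGTTTCGTGTATACTATTACCATAATAGTTATGGCCATGCAAGCCCACTGGCGTGT; antiparallel, so 5'→3' the coding strand is TGTGCGGTCACCCGAACGTACCGGTATTGATAATACCATTATCATATGTGCTTTGCGCTA. Replace T with U for the mRNA.

5'-UGUGCGGUCACCCGAACGUACCGGUAUUGAUAAUACCAUUAUCAUAUGUGCUUUGCGCUA-3'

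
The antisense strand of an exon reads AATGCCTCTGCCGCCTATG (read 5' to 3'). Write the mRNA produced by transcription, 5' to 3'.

RNA polymerase reads the template 3'→5' and synthesizes mRNA 5'→3' by base-pairing (A→U, T→A, G↔C). The complement of the template is TTACGGAGACGGCGGATAC; antiparallel, so 5'→3' the coding strand is CATAGGCGGCAGAGGCATT. Replace T with U for the mRNA.

5'-CAUAGGCGGCAGAGGCAUU-3'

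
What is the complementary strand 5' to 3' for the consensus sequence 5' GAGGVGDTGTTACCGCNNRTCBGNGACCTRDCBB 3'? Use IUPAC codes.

Standard pairs A↔T, G↔C; ambiguity codes pair R↔Y, B↔V, D↔H, N↔N. Complement (CTCCBCHACAATGGCGNNYAGVCNCTGGAYHGVV), then reverse for 5'→3'.

5'-VVGHYAGGTCNCVGAYNNGCGGTAACAHCBCCTC-3'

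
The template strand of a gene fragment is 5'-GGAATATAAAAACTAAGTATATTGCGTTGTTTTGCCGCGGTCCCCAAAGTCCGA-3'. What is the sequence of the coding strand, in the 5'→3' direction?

5'-TCGGACTTTGGGGACCGCGGCAAAACAACGCAATATACTTAGTTTTTATATTCC-3'

The coding strand is complementary and antiparallel to the template: take the complement (A↔T, G↔C) and reverse.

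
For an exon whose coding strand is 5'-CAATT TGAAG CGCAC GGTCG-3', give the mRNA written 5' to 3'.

The mRNA is synthesized from the template strand, so it matches the coding strand with T replaced by U.

5′-CAAUUUGAAGCGCACGGUCG-3′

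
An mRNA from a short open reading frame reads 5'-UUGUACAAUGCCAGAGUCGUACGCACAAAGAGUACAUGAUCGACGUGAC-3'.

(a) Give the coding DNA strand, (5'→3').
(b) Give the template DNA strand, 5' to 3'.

(a) 5'-TTGTACAATGCCAGAGTCGTACGCACAAAGAGTACATGATCGACGTGAC-3'
(b) 5'-GTCACGTCGATCATGTACTCTTTGTGCGTACGACTCTGGCATTGTACAA-3'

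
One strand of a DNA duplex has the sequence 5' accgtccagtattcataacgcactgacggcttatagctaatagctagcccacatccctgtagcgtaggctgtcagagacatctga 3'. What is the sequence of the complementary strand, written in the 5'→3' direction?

5'-TCAGATGTCTCTGACAGCCTACGCTACAGGGATGTGGGCTAGCTATTAGCTATAAGCCGTCAGTGCGTTATGAATACTGGACGGT-3'

Pairing A↔T and G↔C gives TGGCAGGTCATAAGTATTGCGTGACTGCCGAATATCGATTATCGATCGGGTGTAGGGACATCGCATCCGACAGTCTCTGTAGACT, running 3'→5'. Reverse for the 5'→3' convention.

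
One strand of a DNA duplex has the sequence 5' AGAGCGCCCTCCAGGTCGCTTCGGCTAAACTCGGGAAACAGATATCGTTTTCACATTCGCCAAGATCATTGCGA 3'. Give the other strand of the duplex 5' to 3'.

5'-TCGCAATGATCTTGGCGAATGTGAAAACGATATCTGTTTCCCGAGTTTAGCCGAAGCGACCTGGAGGGCGCTCT-3'

The complement of AGAGCGCCCTCCAGGTCGCTTCGGCTAAACTCGGGAAACAGATATCGTTTTCACATTCGCCAAGATCATTGCGA is TCTCGCGGGAGGTCCAGCGAAGCCGATTTGAGCCCTTTGTCTATAGCAAAAGTGTAAGCGGTTCTAGTAACGCT (A↔T, G↔C). DNA strands are antiparallel, so the complementary strand runs 3'→5'; reversing gives the 5'→3' form.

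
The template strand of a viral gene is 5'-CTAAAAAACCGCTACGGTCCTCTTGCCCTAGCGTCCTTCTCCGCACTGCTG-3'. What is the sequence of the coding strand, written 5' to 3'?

The coding strand is complementary and antiparallel to the template: take the complement (A↔T, G↔C) and reverse.

5'-CAGCAGTGCGGAGAAGGACGCTAGGGCAAGAGGACCGTAGCGGTTTTTTAG-3'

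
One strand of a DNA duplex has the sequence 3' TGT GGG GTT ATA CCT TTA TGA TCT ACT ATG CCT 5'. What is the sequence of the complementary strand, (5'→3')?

5′-ACACCCCAATATGGAAATACTAGATGATACGGA-3′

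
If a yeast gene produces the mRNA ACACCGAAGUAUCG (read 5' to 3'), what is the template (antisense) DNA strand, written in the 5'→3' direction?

5′-CGATACTTCGGTGT-3′

Replace U with T to get the coding DNA strand: ACACCGAAGTATCG. The template strand is its reverse complement (complement TGTGGCTTCATAGC, then reverse).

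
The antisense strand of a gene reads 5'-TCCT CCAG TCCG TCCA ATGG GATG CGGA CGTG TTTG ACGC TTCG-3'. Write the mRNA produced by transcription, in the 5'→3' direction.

5'-CGAAGCGUCAAACACGUCCGCAUCCCAUUGGACGGACUGGAGGA-3'

The mRNA has the sequence of the coding strand (reverse complement of the template) with T→U. Reverse complement of TCCTCCAGTCCGTCCAATGGGATGCGGACGTGTTTGACGCTTCG is CGAAGCGTCAAACACGTCCGCATCCCATTGGACGGACTGGAGGA; then T→U.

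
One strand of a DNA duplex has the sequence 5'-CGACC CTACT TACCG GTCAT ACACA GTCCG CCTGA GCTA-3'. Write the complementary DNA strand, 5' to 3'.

5'-TAGCTCAGGCGGACTGTGTATGACCGGTAAGTAGGGTCG-3'

Pairing A↔T and G↔C gives GCTGGGATGAATGGCCAGTATGTGTCAGGCGGACTCGAT, running 3'→5'. Reverse for the 5'→3' convention.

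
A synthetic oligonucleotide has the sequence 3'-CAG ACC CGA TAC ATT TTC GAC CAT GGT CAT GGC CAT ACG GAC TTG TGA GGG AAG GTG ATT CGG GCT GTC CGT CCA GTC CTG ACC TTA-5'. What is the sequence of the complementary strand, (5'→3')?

5'-GTCTGGGCTATGTAAAAGCTGGTACCAGTACCGGTATGCCTGAACACTCCCTTCCACTAAGCCCGACAGGCAGGTCAGGACTGGAAT-3'

The strand is given 3'→5', so its complement runs 5'→3' in the same left-to-right order: pair each base A↔T, G↔C.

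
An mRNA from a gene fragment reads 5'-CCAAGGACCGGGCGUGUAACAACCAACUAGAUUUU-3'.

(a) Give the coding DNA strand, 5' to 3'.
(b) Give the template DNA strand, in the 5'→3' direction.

(a) 5'-CCAAGGACCGGGCGTGTAACAACCAACTAGATTTT-3'
(b) 5'-AAAATCTAGTTGGTTGTTACACGCCCGGTCCTTGG-3'

(a) The coding strand matches the mRNA with U→T.
(b) The template strand is the reverse complement of the coding strand.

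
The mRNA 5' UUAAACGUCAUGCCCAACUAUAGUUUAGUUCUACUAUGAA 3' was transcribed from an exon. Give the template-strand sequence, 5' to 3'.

Replace U with T to get the coding DNA strand: TTAAACGTCATGCCCAACTATAGTTTAGTTCTACTATGAA. The template strand is its reverse complement (complement AATTTGCAGTACGGGTTGATATCAAATCAAGATGATACTT, then reverse).

5'-TTCATAGTAGAACTAAACTATAGTTGGGCATGACGTTTAA-3'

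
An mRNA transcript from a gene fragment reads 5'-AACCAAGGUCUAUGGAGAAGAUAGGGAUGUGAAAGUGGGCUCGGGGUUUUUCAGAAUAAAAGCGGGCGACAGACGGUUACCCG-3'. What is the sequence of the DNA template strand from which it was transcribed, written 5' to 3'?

Replace U with T to get the coding DNA strand: AACCAAGGTCTATGGAGAAGATAGGGATGTGAAAGTGGGCTCGGGGTTTTTCAGAATAAAAGCGGGCGACAGACGGTTACCCG. The template strand is its reverse complement (complement TTGGTTCCAGATACCTCTTCTATCCCTACACTTTCACCCGAGCCCCAAAAAGTCTTATTTTCGCCCGCTGTCTGCCAATGGGC, then reverse).

5'-CGGGTAACCGTCTGTCGCCCGCTTTTATTCTGAAAAACCCCGAGCCCACTTTCACATCCCTATCTTCTCCATAGACCTTGGTT-3'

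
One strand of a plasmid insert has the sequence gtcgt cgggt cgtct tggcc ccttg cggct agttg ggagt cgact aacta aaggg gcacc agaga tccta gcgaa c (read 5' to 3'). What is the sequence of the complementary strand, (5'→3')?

5'-GTTCGCTAGGATCTCTGGTGCCCCTTTAGTTAGTCGACTCCCAACTAGCCGCAAGGGGCCAAGACGACCCGACGAC-3'

The complement of GTCGTCGGGTCGTCTTGGCCCCTTGCGGCTAGTTGGGAGTCGACTAACTAAAGGGGCACCAGAGATCCTAGCGAAC is CAGCAGCCCAGCAGAACCGGGGAACGCCGATCAACCCTCAGCTGATTGATTTCCCCGTGGTCTCTAGGATCGCTTG (A↔T, G↔C). DNA strands are antiparallel, so the complementary strand runs 3'→5'; reversing gives the 5'→3' form.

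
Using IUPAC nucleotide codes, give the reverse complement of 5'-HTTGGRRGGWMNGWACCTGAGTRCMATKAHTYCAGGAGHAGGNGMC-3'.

5'-GKCNCCTDCTCCTGRADTMATKGYACTCAGGTWCNKWCCYYCCAAD-3'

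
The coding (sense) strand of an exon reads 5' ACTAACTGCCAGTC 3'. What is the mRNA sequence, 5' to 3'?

mRNA has the coding-strand sequence with U in place of T.

5'-ACUAACUGCCAGUC-3'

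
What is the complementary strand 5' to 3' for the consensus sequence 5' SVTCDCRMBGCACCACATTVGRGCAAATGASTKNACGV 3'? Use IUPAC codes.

Standard pairs A↔T, G↔C; ambiguity codes pair R↔Y, M↔K, S↔S, B↔V, D↔H, N↔N. Complement (SBAGHGYKVCGTGGTGTAABCYCGTTTACTSAMNTGCB), then reverse for 5'→3'.

5'-BCGTNMASTCATTTGCYCBAATGTGGTGCVKYGHGABS-3'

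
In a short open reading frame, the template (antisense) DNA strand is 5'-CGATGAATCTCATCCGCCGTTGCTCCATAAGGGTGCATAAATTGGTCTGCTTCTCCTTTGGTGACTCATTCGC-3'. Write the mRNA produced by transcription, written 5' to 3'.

The mRNA has the sequence of the coding strand (reverse complement of the template) with T→U. Reverse complement of CGATGAATCTCATCCGCCGTTGCTCCATAAGGGTGCATAAATTGGTCTGCTTCTCCTTTGGTGACTCATTCGC is GCGAATGAGTCACCAAAGGAGAAGCAGACCAATTTATGCACCCTTATGGAGCAACGGCGGATGAGATTCATCG; then T→U.

5'-GCGAAUGAGUCACCAAAGGAGAAGCAGACCAAUUUAUGCACCCUUAUGGAGCAACGGCGGAUGAGAUUCAUCG-3'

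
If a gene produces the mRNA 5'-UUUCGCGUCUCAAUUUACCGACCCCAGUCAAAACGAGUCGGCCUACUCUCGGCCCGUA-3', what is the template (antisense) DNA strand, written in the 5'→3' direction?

5′-TACGGGCCGAGAGTAGGCCGACTCGTTTTGACTGGGGTCGGTAAATTGAGACGCGAAA-3′

Replace U with T to get the coding DNA strand: TTTCGCGTCTCAATTTACCGACCCCAGTCAAAACGAGTCGGCCTACTCTCGGCCCGTA. The template strand is its reverse complement (complement AAAGCGCAGAGTTAAATGGCTGGGGTCAGTTTTGCTCAGCCGGATGAGAGCCGGGCAT, then reverse).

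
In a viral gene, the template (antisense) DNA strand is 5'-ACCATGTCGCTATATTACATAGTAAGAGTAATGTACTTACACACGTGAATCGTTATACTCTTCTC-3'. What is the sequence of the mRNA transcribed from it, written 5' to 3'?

RNA polymerase reads the template 3'→5' and synthesizes mRNA 5'→3' by base-pairing (A→U, T→A, G↔C). The complement of the template is TGGTACAGCGATATAATGTATCATTCTCATTACATGAATGTGTGCACTTAGCAATATGAGAAGAG; antiparallel, so 5'→3' the coding strand is GAGAAGAGTATAACGATTCACGTGTGTAAGTACATTACTCTTACTATGTAATATAGCGACATGGT. Replace T with U for the mRNA.

5′-GAGAAGAGUAUAACGAUUCACGUGUGUAAGUACAUUACUCUUACUAUGUAAUAUAGCGACAUGGU-3′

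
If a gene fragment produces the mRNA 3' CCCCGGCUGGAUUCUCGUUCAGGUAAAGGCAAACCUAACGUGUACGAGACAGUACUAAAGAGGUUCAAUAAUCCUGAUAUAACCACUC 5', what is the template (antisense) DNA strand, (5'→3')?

5'-GGGGCCGACCTAAGAGCAAGTCCATTTCCGTTTGGATTGCACATGCTCTGTCATGATTTCTCCAAGTTATTAGGACTATATTGGTGAG-3'

Written 5'→3' the mRNA is CUCACCAAUAUAGUCCUAAUAACUUGGAGAAAUCAUGACAGAGCAUGUGCAAUCCAAACGGAAAUGGACUUGCUCUUAGGUCGGCCCC, so the coding DNA strand is CTCACCAATATAGTCCTAATAACTTGGAGAAATCATGACAGAGCATGTGCAATCCAAACGGAAATGGACTTGCTCTTAGGTCGGCCCC. The template is its reverse complement.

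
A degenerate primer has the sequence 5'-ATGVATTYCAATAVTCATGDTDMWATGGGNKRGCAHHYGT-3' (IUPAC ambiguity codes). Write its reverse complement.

5'-ACRDDTGCYMNCCCATWKHAHCATGABTATTGRAATBCAT-3'

Standard pairs A↔T, G↔C; ambiguity codes pair R↔Y, M↔K, W↔W, D↔H, V↔B, N↔N. Complement (TACBTAARGTTATBAGTACHAHKWTACCCNMYCGTDDRCA), then reverse for 5'→3'.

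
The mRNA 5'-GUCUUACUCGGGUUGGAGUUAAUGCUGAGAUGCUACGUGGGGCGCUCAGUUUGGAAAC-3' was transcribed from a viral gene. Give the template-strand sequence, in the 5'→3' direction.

Replace U with T to get the coding DNA strand: GTCTTACTCGGGTTGGAGTTAATGCTGAGATGCTACGTGGGGCGCTCAGTTTGGAAAC. The template strand is its reverse complement (complement CAGAATGAGCCCAACCTCAATTACGACTCTACGATGCACCCCGCGAGTCAAACCTTTG, then reverse).

5'-GTTTCCAAACTGAGCGCCCCACGTAGCATCTCAGCATTAACTCCAACCCGAGTAAGAC-3'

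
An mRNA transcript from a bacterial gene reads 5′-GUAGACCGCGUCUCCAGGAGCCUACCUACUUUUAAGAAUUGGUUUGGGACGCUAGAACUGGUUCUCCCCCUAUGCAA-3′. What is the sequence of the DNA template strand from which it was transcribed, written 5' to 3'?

5'-TTGCATAGGGGGAGAACCAGTTCTAGCGTCCCAAACCAATTCTTAAAAGTAGGTAGGCTCCTGGAGACGCGGTCTAC-3'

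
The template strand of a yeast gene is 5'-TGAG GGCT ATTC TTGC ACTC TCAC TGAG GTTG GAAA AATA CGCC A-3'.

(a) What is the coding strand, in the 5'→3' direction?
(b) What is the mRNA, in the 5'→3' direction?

(a) 5'-TGGCGTATTTTTCCAACCTCAGTGAGAGTGCAAGAATAGCCCTCA-3'
(b) 5'-UGGCGUAUUUUUCCAACCUCAGUGAGAGUGCAAGAAUAGCCCUCA-3'

(a) The coding strand is the reverse complement of the template: complement ACTCCCGATAAGAACGTGAGAGTGACTCCAACCTTTTTATGCGGT, then reverse.
(b) mRNA has the coding-strand sequence with T→U.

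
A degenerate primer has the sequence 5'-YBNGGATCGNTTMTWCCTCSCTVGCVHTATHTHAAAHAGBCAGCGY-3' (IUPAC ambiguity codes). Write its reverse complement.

Standard pairs A↔T, G↔C; ambiguity codes pair Y↔R, M↔K, W↔W, S↔S, B↔V, H↔D, N↔N. Complement (RVNCCTAGCNAAKAWGGAGSGABCGBDATADADTTTDTCVGTCGCR), then reverse for 5'→3'.

5′-RCGCTGVCTDTTTDADATADBGCBAGSGAGGWAKAANCGATCCNVR-3′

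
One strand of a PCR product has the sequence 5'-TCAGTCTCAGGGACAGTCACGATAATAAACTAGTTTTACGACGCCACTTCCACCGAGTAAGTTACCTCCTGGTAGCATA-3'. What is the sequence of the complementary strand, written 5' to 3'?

Pairing A↔T and G↔C gives AGTCAGAGTCCCTGTCAGTGCTATTATTTGATCAAAATGCTGCGGTGAAGGTGGCTCATTCAATGGAGGACCATCGTAT, running 3'→5'. Reverse for the 5'→3' convention.

5'-TATGCTACCAGGAGGTAACTTACTCGGTGGAAGTGGCGTCGTAAAACTAGTTTATTATCGTGACTGTCCCTGAGACTGA-3'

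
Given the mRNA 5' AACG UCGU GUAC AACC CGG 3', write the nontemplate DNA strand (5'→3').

5'-AACGTCGTGTACAACCCGG-3'

The coding DNA strand has the same 5'→3' sequence as the mRNA with U replaced by T.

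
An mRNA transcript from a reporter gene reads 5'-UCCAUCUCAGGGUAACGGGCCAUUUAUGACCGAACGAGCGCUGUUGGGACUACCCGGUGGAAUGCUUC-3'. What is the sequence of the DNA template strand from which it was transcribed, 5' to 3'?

5'-GAAGCATTCCACCGGGTAGTCCCAACAGCGCTCGTTCGGTCATAAATGGCCCGTTACCCTGAGATGGA-3'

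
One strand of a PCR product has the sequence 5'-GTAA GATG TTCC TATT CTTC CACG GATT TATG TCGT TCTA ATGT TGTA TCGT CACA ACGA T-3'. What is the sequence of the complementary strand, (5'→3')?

5'-ATCGTTGTGACGATACAACATTAGAACGACATAAATCCGTGGAAGAATAGGAACATCTTAC-3'

Pairing A↔T and G↔C gives CATTCTACAAGGATAAGAAGGTGCCTAAATACAGCAAGATTACAACATAGCAGTGTTGCTA, running 3'→5'. Reverse for the 5'→3' convention.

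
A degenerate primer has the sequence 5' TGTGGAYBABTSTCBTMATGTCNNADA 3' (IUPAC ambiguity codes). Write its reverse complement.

Standard pairs A↔T, G↔C; ambiguity codes pair Y↔R, M↔K, S↔S, B↔V, D↔H, N↔N. Complement (ACACCTRVTVASAGVAKTACAGNNTHT), then reverse for 5'→3'.

5'-THTNNGACATKAVGASAVTVRTCCACA-3'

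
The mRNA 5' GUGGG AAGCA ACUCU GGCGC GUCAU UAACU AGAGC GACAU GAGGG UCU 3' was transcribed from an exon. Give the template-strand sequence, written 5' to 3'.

Replace U with T to get the coding DNA strand: GTGGGAAGCAACTCTGGCGCGTCATTAACTAGAGCGACATGAGGGTCT. The template strand is its reverse complement (complement CACCCTTCGTTGAGACCGCGCAGTAATTGATCTCGCTGTACTCCCAGA, then reverse).

5'-AGACCCTCATGTCGCTCTAGTTAATGACGCGCCAGAGTTGCTTCCCAC-3'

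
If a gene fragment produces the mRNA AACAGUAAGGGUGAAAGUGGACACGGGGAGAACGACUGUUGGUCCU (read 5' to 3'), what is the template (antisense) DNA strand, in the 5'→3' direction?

5'-AGGACCAACAGTCGTTCTCCCCGTGTCCACTTTCACCCTTACTGTT-3'

Replace U with T to get the coding DNA strand: AACAGTAAGGGTGAAAGTGGACACGGGGAGAACGACTGTTGGTCCT. The template strand is its reverse complement (complement TTGTCATTCCCACTTTCACCTGTGCCCCTCTTGCTGACAACCAGGA, then reverse).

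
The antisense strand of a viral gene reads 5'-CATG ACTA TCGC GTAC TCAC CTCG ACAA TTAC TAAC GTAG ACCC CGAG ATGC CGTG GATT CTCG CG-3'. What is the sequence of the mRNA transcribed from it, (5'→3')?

The mRNA has the sequence of the coding strand (reverse complement of the template) with T→U. Reverse complement of CATGACTATCGCGTACTCACCTCGACAATTACTAACGTAGACCCCGAGATGCCGTGGATTCTCGCG is CGCGAGAATCCACGGCATCTCGGGGTCTACGTTAGTAATTGTCGAGGTGAGTACGCGATAGTCATG; then T→U.

5'-CGCGAGAAUCCACGGCAUCUCGGGGUCUACGUUAGUAAUUGUCGAGGUGAGUACGCGAUAGUCAUG-3'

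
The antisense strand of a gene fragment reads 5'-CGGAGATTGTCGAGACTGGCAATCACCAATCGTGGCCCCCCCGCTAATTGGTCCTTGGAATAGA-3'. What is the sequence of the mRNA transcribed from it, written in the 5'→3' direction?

5'-UCUAUUCCAAGGACCAAUUAGCGGGGGGGCCACGAUUGGUGAUUGCCAGUCUCGACAAUCUCCG-3'

The mRNA has the sequence of the coding strand (reverse complement of the template) with T→U. Reverse complement of CGGAGATTGTCGAGACTGGCAATCACCAATCGTGGCCCCCCCGCTAATTGGTCCTTGGAATAGA is TCTATTCCAAGGACCAATTAGCGGGGGGGCCACGATTGGTGATTGCCAGTCTCGACAATCTCCG; then T→U.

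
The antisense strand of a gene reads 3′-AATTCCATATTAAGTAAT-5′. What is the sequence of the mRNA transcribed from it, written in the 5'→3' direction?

Reading the template 3'→5' as shown, RNA polymerase pairs each base (A→U, T→A, G↔C) to build mRNA 5'→3' directly.

5′-UUAAGGUAUAAUUCAUUA-3′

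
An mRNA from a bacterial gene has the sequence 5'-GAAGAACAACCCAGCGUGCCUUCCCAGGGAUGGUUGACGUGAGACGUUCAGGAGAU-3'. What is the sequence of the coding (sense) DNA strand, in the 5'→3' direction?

5'-GAAGAACAACCCAGCGTGCCTTCCCAGGGATGGTTGACGTGAGACGTTCAGGAGAT-3'

The coding DNA strand has the same 5'→3' sequence as the mRNA with U replaced by T.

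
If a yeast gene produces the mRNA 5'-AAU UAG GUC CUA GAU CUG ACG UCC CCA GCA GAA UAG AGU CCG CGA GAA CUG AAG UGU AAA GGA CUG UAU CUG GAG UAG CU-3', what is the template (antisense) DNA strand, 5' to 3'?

5'-AGCTACTCCAGATACAGTCCTTTACACTTCAGTTCTCGCGGACTCTATTCTGCTGGGGACGTCAGATCTAGGACCTAATT-3'

Replace U with T to get the coding DNA strand: AATTAGGTCCTAGATCTGACGTCCCCAGCAGAATAGAGTCCGCGAGAACTGAAGTGTAAAGGACTGTATCTGGAGTAGCT. The template strand is its reverse complement (complement TTAATCCAGGATCTAGACTGCAGGGGTCGTCTTATCTCAGGCGCTCTTGACTTCACATTTCCTGACATAGACCTCATCGA, then reverse).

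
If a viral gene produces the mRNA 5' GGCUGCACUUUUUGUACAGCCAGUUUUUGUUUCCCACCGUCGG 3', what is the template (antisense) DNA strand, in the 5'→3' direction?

5'-CCGACGGTGGGAAACAAAAACTGGCTGTACAAAAAGTGCAGCC-3'

Replace U with T to get the coding DNA strand: GGCTGCACTTTTTGTACAGCCAGTTTTTGTTTCCCACCGTCGG. The template strand is its reverse complement (complement CCGACGTGAAAAACATGTCGGTCAAAAACAAAGGGTGGCAGCC, then reverse).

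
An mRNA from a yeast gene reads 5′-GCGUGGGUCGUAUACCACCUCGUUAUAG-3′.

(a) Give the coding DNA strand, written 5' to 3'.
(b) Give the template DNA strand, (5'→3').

(a) 5'-GCGTGGGTCGTATACCACCTCGTTATAG-3'
(b) 5'-CTATAACGAGGTGGTATACGACCCACGC-3'

(a) The coding strand matches the mRNA with U→T.
(b) The template strand is the reverse complement of the coding strand.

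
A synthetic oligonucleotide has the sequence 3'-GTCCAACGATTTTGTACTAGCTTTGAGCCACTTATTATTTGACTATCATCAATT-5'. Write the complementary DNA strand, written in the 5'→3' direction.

5'-CAGGTTGCTAAAACATGATCGAAACTCGGTGAATAATAAACTGATAGTAGTTAA-3'

The strand is given 3'→5', so its complement runs 5'→3' in the same left-to-right order: pair each base A↔T, G↔C.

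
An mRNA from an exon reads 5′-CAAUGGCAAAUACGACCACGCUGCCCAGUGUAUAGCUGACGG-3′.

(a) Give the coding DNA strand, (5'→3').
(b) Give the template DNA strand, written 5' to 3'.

(a) 5'-CAATGGCAAATACGACCACGCTGCCCAGTGTATAGCTGACGG-3'
(b) 5'-CCGTCAGCTATACACTGGGCAGCGTGGTCGTATTTGCCATTG-3'

(a) The coding strand matches the mRNA with U→T.
(b) The template strand is the reverse complement of the coding strand.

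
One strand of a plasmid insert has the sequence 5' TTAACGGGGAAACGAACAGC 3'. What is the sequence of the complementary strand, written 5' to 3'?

5′-GCTGTTCGTTTCCCCGTTAA-3′

Pairing A↔T and G↔C gives AATTGCCCCTTTGCTTGTCG, running 3'→5'. Reverse for the 5'→3' convention.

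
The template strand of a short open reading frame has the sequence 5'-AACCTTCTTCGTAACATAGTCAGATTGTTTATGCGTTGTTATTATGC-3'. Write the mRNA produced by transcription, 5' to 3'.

5'-GCAUAAUAACAACGCAUAAACAAUCUGACUAUGUUACGAAGAAGGUU-3'

RNA polymerase reads the template 3'→5' and synthesizes mRNA 5'→3' by base-pairing (A→U, T→A, G↔C). The complement of the template is TTGGAAGAAGCATTGTATCAGTCTAACAAATACGCAACAATAATACG; antiparallel, so 5'→3' the coding strand is GCATAATAACAACGCATAAACAATCTGACTATGTTACGAAGAAGGTT. Replace T with U for the mRNA.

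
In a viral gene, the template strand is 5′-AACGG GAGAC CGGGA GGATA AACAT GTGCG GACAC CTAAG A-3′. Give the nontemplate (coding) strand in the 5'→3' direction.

The coding strand is complementary and antiparallel to the template: take the complement (A↔T, G↔C) and reverse.

5'-TCTTAGGTGTCCGCACATGTTTATCCTCCCGGTCTCCCGTT-3'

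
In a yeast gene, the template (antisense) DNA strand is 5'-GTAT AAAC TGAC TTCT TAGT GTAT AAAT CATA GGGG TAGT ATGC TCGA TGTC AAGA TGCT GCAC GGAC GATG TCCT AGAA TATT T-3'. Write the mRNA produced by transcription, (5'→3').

The mRNA has the sequence of the coding strand (reverse complement of the template) with T→U. Reverse complement of GTATAAACTGACTTCTTAGTGTATAAATCATAGGGGTAGTATGCTCGATGTCAAGATGCTGCACGGACGATGTCCTAGAATATTT is AAATATTCTAGGACATCGTCCGTGCAGCATCTTGACATCGAGCATACTACCCCTATGATTTATACACTAAGAAGTCAGTTTATAC; then T→U.

5'-AAAUAUUCUAGGACAUCGUCCGUGCAGCAUCUUGACAUCGAGCAUACUACCCCUAUGAUUUAUACACUAAGAAGUCAGUUUAUAC-3'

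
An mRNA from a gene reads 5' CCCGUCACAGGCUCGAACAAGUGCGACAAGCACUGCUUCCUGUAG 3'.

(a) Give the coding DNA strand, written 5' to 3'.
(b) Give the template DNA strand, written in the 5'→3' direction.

(a) The coding strand matches the mRNA with U→T.
(b) The template strand is the reverse complement of the coding strand.

(a) 5'-CCCGTCACAGGCTCGAACAAGTGCGACAAGCACTGCTTCCTGTAG-3'
(b) 5'-CTACAGGAAGCAGTGCTTGTCGCACTTGTTCGAGCCTGTGACGGG-3'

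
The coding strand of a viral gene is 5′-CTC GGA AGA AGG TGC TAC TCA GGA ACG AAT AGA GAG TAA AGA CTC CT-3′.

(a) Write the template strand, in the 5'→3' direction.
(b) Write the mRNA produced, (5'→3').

(a) 5'-AGGAGTCTTTACTCTCTATTCGTTCCTGAGTAGCACCTTCTTCCGAG-3'
(b) 5'-CUCGGAAGAAGGUGCUACUCAGGAACGAAUAGAGAGUAAAGACUCCU-3'

(a) The template strand is the reverse complement of the coding strand: complement GAGCCTTCTTCCACGATGAGTCCTTGCTTATCTCTCATTTCTGAGGA, then reverse.
(b) mRNA matches the coding strand with T→U.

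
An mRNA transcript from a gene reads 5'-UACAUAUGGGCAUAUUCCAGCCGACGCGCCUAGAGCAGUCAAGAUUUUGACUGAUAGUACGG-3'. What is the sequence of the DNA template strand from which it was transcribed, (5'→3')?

5'-CCGTACTATCAGTCAAAATCTTGACTGCTCTAGGCGCGTCGGCTGGAATATGCCCATATGTA-3'

Replace U with T to get the coding DNA strand: TACATATGGGCATATTCCAGCCGACGCGCCTAGAGCAGTCAAGATTTTGACTGATAGTACGG. The template strand is its reverse complement (complement ATGTATACCCGTATAAGGTCGGCTGCGCGGATCTCGTCAGTTCTAAAACTGACTATCATGCC, then reverse).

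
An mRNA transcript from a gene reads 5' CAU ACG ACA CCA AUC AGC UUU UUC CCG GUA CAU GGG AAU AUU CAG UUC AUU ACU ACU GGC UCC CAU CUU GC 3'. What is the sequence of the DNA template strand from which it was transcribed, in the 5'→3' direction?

Replace U with T to get the coding DNA strand: CATACGACACCAATCAGCTTTTTCCCGGTACATGGGAATATTCAGTTCATTACTACTGGCTCCCATCTTGC. The template strand is its reverse complement (complement GTATGCTGTGGTTAGTCGAAAAAGGGCCATGTACCCTTATAAGTCAAGTAATGATGACCGAGGGTAGAACG, then reverse).

5'-GCAAGATGGGAGCCAGTAGTAATGAACTGAATATTCCCATGTACCGGGAAAAAGCTGATTGGTGTCGTATG-3'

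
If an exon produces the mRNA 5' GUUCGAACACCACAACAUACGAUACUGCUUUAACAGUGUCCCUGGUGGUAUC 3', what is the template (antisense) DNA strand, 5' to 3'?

5'-GATACCACCAGGGACACTGTTAAAGCAGTATCGTATGTTGTGGTGTTCGAAC-3'

Replace U with T to get the coding DNA strand: GTTCGAACACCACAACATACGATACTGCTTTAACAGTGTCCCTGGTGGTATC. The template strand is its reverse complement (complement CAAGCTTGTGGTGTTGTATGCTATGACGAAATTGTCACAGGGACCACCATAG, then reverse).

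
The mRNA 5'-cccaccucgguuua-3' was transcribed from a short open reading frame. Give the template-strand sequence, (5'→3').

Replace U with T to get the coding DNA strand: CCCACCTCGGTTTA. The template strand is its reverse complement (complement GGGTGGAGCCAAAT, then reverse).

5'-TAAACCGAGGTGGG-3'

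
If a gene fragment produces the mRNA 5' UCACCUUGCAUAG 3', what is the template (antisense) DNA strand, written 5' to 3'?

Replace U with T to get the coding DNA strand: TCACCTTGCATAG. The template strand is its reverse complement (complement AGTGGAACGTATC, then reverse).

5'-CTATGCAAGGTGA-3'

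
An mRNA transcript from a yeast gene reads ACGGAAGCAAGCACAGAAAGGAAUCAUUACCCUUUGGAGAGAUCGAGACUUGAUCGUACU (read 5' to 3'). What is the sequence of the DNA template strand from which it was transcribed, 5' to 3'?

5'-AGTACGATCAAGTCTCGATCTCTCCAAAGGGTAATGATTCCTTTCTGTGCTTGCTTCCGT-3'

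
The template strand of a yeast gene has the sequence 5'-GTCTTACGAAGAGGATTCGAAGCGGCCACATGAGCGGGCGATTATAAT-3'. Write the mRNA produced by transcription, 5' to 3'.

5'-AUUAUAAUCGCCCGCUCAUGUGGCCGCUUCGAAUCCUCUUCGUAAGAC-3'

RNA polymerase reads the template 3'→5' and synthesizes mRNA 5'→3' by base-pairing (A→U, T→A, G↔C). The complement of the template is CAGAATGCTTCTCCTAAGCTTCGCCGGTGTACTCGCCCGCTAATATTA; antiparallel, so 5'→3' the coding strand is ATTATAATCGCCCGCTCATGTGGCCGCTTCGAATCCTCTTCGTAAGAC. Replace T with U for the mRNA.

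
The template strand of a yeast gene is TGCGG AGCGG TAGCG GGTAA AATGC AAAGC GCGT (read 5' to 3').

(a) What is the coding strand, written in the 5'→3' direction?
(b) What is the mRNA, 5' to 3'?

(a) The coding strand is the reverse complement of the template: complement ACGCCTCGCCATCGCCCATTTTACGTTTCGCGCA, then reverse.
(b) mRNA has the coding-strand sequence with T→U.

(a) 5'-ACGCGCTTTGCATTTTACCCGCTACCGCTCCGCA-3'
(b) 5'-ACGCGCUUUGCAUUUUACCCGCUACCGCUCCGCA-3'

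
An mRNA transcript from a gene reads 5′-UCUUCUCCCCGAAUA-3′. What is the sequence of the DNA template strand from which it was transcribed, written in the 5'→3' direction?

Replace U with T to get the coding DNA strand: TCTTCTCCCCGAATA. The template strand is its reverse complement (complement AGAAGAGGGGCTTAT, then reverse).

5'-TATTCGGGGAGAAGA-3'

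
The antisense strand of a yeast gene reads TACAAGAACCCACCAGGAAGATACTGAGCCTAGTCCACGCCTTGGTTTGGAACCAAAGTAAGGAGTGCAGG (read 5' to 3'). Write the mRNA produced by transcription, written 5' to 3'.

5'-CCUGCACUCCUUACUUUGGUUCCAAACCAAGGCGUGGACUAGGCUCAGUAUCUUCCUGGUGGGUUCUUGUA-3'

The mRNA has the sequence of the coding strand (reverse complement of the template) with T→U. Reverse complement of TACAAGAACCCACCAGGAAGATACTGAGCCTAGTCCACGCCTTGGTTTGGAACCAAAGTAAGGAGTGCAGG is CCTGCACTCCTTACTTTGGTTCCAAACCAAGGCGTGGACTAGGCTCAGTATCTTCCTGGTGGGTTCTTGTA; then T→U.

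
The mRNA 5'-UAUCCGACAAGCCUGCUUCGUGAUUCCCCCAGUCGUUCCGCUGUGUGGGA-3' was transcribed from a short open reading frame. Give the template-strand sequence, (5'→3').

5'-TCCCACACAGCGGAACGACTGGGGGAATCACGAAGCAGGCTTGTCGGATA-3'

Replace U with T to get the coding DNA strand: TATCCGACAAGCCTGCTTCGTGATTCCCCCAGTCGTTCCGCTGTGTGGGA. The template strand is its reverse complement (complement ATAGGCTGTTCGGACGAAGCACTAAGGGGGTCAGCAAGGCGACACACCCT, then reverse).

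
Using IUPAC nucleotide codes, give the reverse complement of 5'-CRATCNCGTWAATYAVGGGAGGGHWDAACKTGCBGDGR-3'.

5'-YCHCVGCAMGTTHWDCCCTCCCBTRATTWACGNGATYG-3'

Standard pairs A↔T, G↔C; ambiguity codes pair R↔Y, K↔M, W↔W, B↔V, D↔H, N↔N. Complement (GYTAGNGCAWTTARTBCCCTCCCDWHTTGMACGVCHCY), then reverse for 5'→3'.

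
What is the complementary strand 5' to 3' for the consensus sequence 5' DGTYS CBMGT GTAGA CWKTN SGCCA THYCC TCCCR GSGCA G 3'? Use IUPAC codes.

Standard pairs A↔T, G↔C; ambiguity codes pair R↔Y, M↔K, W↔W, S↔S, B↔V, D↔H, N↔N. Complement (HCARSGVKCACATCTGWMANSCGGTADRGGAGGGYCSCGTC), then reverse for 5'→3'.

5'-CTGCSCYGGGAGGRDATGGCSNAMWGTCTACACKVGSRACH-3'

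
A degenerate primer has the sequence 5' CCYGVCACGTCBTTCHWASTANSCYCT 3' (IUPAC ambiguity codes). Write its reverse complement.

5'-AGRGSNTASTWDGAAVGACGTGBCRGG-3'

Standard pairs A↔T, G↔C; ambiguity codes pair Y↔R, W↔W, S↔S, B↔V, H↔D, N↔N. Complement (GGRCBGTGCAGVAAGDWTSATNSGRGA), then reverse for 5'→3'.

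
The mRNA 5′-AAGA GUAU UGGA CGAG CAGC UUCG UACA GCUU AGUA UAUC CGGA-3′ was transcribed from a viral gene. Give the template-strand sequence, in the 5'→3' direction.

5'-TCCGGATATACTAAGCTGTACGAAGCTGCTCGTCCAATACTCTT-3'

Replace U with T to get the coding DNA strand: AAGAGTATTGGACGAGCAGCTTCGTACAGCTTAGTATATCCGGA. The template strand is its reverse complement (complement TTCTCATAACCTGCTCGTCGAAGCATGTCGAATCATATAGGCCT, then reverse).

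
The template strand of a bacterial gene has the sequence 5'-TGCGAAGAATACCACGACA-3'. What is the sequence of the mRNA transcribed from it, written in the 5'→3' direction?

5′-UGUCGUGGUAUUCUUCGCA-3′

The mRNA has the sequence of the coding strand (reverse complement of the template) with T→U. Reverse complement of TGCGAAGAATACCACGACA is TGTCGTGGTATTCTTCGCA; then T→U.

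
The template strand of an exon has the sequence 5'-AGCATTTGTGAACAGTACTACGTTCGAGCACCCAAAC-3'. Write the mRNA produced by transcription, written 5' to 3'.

5'-GUUUGGGUGCUCGAACGUAGUACUGUUCACAAAUGCU-3'

The mRNA has the sequence of the coding strand (reverse complement of the template) with T→U. Reverse complement of AGCATTTGTGAACAGTACTACGTTCGAGCACCCAAAC is GTTTGGGTGCTCGAACGTAGTACTGTTCACAAATGCT; then T→U.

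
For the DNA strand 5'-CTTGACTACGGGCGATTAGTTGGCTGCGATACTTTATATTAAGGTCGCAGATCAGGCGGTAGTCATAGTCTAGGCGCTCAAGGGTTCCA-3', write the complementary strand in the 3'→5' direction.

3'-GAACTGATGCCCGCTAATCAACCGACGCTATGAAATATAATTCCAGCGTCTAGTCCGCCATCAGTATCAGATCCGCGAGTTCCCAAGGT-5'

Base-pairing A↔T, G↔C gives the complement. The complementary strand is antiparallel, so paired with a 5'→3' strand it runs 3'→5'.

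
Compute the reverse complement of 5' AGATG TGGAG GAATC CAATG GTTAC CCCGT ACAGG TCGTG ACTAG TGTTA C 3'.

Complement each base (A↔T, G↔C): TCTACACCTCCTTAGGTTACCAATGGGGCATGTCCAGCACTGATCACAATG. Then reverse.

5'-GTAACACTAGTCACGACCTGTACGGGGTAACCATTGGATTCCTCCACATCT-3'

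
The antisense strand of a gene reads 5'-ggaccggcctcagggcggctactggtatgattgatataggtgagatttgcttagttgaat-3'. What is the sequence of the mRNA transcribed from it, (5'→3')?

5′-AUUCAACUAAGCAAAUCUCACCUAUAUCAAUCAUACCAGUAGCCGCCCUGAGGCCGGUCC-3′

The mRNA has the sequence of the coding strand (reverse complement of the template) with T→U. Reverse complement of GGACCGGCCTCAGGGCGGCTACTGGTATGATTGATATAGGTGAGATTTGCTTAGTTGAAT is ATTCAACTAAGCAAATCTCACCTATATCAATCATACCAGTAGCCGCCCTGAGGCCGGTCC; then T→U.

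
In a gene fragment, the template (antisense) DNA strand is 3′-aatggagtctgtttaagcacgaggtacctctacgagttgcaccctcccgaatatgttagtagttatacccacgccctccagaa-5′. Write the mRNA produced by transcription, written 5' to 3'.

5'-UUACCUCAGACAAAUUCGUGCUCCAUGGAGAUGCUCAACGUGGGAGGGCUUAUACAAUCAUCAAUAUGGGUGCGGGAGGUCUU-3'

Reading the template 3'→5' as shown, RNA polymerase pairs each base (A→U, T→A, G↔C) to build mRNA 5'→3' directly.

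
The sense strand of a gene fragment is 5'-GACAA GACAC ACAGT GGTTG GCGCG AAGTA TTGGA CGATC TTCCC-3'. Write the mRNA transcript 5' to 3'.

5'-GACAAGACACACAGUGGUUGGCGCGAAGUAUUGGACGAUCUUCCC-3'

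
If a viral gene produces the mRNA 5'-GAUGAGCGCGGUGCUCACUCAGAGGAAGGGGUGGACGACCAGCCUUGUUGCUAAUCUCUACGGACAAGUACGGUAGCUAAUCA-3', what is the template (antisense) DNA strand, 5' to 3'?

5'-TGATTAGCTACCGTACTTGTCCGTAGAGATTAGCAACAAGGCTGGTCGTCCACCCCTTCCTCTGAGTGAGCACCGCGCTCATC-3'

Replace U with T to get the coding DNA strand: GATGAGCGCGGTGCTCACTCAGAGGAAGGGGTGGACGACCAGCCTTGTTGCTAATCTCTACGGACAAGTACGGTAGCTAATCA. The template strand is its reverse complement (complement CTACTCGCGCCACGAGTGAGTCTCCTTCCCCACCTGCTGGTCGGAACAACGATTAGAGATGCCTGTTCATGCCATCGATTAGT, then reverse).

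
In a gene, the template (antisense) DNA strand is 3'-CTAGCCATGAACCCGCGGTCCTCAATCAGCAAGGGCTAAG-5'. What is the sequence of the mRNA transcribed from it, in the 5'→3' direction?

Reading the template 3'→5' as shown, RNA polymerase pairs each base (A→U, T→A, G↔C) to build mRNA 5'→3' directly.

5'-GAUCGGUACUUGGGCGCCAGGAGUUAGUCGUUCCCGAUUC-3'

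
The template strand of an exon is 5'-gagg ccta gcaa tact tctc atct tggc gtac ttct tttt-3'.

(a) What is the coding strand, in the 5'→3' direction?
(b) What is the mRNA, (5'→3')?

(a) 5'-AAAAAGAAGTACGCCAAGATGAGAAGTATTGCTAGGCCTC-3'
(b) 5′-AAAAAGAAGUACGCCAAGAUGAGAAGUAUUGCUAGGCCUC-3′

(a) The coding strand is the reverse complement of the template: complement CTCCGGATCGTTATGAAGAGTAGAACCGCATGAAGAAAAA, then reverse.
(b) mRNA has the coding-strand sequence with T→U.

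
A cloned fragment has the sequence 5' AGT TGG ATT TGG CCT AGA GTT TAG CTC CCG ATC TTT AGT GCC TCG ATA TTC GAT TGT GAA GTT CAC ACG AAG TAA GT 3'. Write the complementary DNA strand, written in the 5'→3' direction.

Pairing A↔T and G↔C gives TCAACCTAAACCGGATCTCAAATCGAGGGCTAGAAATCACGGAGCTATAAGCTAACACTTCAAGTGTGCTTCATTCA, running 3'→5'. Reverse for the 5'→3' convention.

5'-ACTTACTTCGTGTGAACTTCACAATCGAATATCGAGGCACTAAAGATCGGGAGCTAAACTCTAGGCCAAATCCAACT-3'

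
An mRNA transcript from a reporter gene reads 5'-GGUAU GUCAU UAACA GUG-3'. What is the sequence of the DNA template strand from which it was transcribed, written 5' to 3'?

Replace U with T to get the coding DNA strand: GGTATGTCATTAACAGTG. The template strand is its reverse complement (complement CCATACAGTAATTGTCAC, then reverse).

5′-CACTGTTAATGACATACC-3′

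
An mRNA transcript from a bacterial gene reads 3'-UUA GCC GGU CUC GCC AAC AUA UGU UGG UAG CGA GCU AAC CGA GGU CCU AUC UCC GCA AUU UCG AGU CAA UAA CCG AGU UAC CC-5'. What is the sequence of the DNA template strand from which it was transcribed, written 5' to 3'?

Written 5'→3' the mRNA is CCCAUUGAGCCAAUAACUGAGCUUUAACGCCUCUAUCCUGGAGCCAAUCGAGCGAUGGUUGUAUACAACCGCUCUGGCCGAUU, so the coding DNA strand is CCCATTGAGCCAATAACTGAGCTTTAACGCCTCTATCCTGGAGCCAATCGAGCGATGGTTGTATACAACCGCTCTGGCCGATT. The template is its reverse complement.

5'-AATCGGCCAGAGCGGTTGTATACAACCATCGCTCGATTGGCTCCAGGATAGAGGCGTTAAAGCTCAGTTATTGGCTCAATGGG-3'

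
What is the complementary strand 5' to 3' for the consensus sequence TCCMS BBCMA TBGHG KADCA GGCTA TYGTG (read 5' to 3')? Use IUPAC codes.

Standard pairs A↔T, G↔C; ambiguity codes pair Y↔R, M↔K, S↔S, B↔V, D↔H. Complement (AGGKSVVGKTAVCDCMTHGTCCGATARCAC), then reverse for 5'→3'.

5'-CACRATAGCCTGHTMCDCVATKGVVSKGGA-3'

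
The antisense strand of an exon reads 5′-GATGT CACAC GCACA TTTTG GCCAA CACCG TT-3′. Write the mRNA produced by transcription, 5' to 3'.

5'-AACGGUGUUGGCCAAAAUGUGCGUGUGACAUC-3'

The mRNA has the sequence of the coding strand (reverse complement of the template) with T→U. Reverse complement of GATGTCACACGCACATTTTGGCCAACACCGTT is AACGGTGTTGGCCAAAATGTGCGTGTGACATC; then T→U.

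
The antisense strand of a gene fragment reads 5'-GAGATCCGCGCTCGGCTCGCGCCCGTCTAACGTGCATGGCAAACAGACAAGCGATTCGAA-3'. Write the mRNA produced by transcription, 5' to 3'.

5'-UUCGAAUCGCUUGUCUGUUUGCCAUGCACGUUAGACGGGCGCGAGCCGAGCGCGGAUCUC-3'

RNA polymerase reads the template 3'→5' and synthesizes mRNA 5'→3' by base-pairing (A→U, T→A, G↔C). The complement of the template is CTCTAGGCGCGAGCCGAGCGCGGGCAGATTGCACGTACCGTTTGTCTGTTCGCTAAGCTT; antiparallel, so 5'→3' the coding strand is TTCGAATCGCTTGTCTGTTTGCCATGCACGTTAGACGGGCGCGAGCCGAGCGCGGATCTC. Replace T with U for the mRNA.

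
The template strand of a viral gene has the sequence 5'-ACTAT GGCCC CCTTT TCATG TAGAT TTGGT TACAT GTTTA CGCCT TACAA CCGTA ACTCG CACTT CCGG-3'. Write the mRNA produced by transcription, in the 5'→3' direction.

5'-CCGGAAGUGCGAGUUACGGUUGUAAGGCGUAAACAUGUAACCAAAUCUACAUGAAAAGGGGGCCAUAGU-3'

The mRNA has the sequence of the coding strand (reverse complement of the template) with T→U. Reverse complement of ACTATGGCCCCCTTTTCATGTAGATTTGGTTACATGTTTACGCCTTACAACCGTAACTCGCACTTCCGG is CCGGAAGTGCGAGTTACGGTTGTAAGGCGTAAACATGTAACCAAATCTACATGAAAAGGGGGCCATAGT; then T→U.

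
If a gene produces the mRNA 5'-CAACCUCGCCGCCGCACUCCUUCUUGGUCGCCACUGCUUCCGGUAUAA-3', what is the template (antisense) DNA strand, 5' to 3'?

5'-TTATACCGGAAGCAGTGGCGACCAAGAAGGAGTGCGGCGGCGAGGTTG-3'

Replace U with T to get the coding DNA strand: CAACCTCGCCGCCGCACTCCTTCTTGGTCGCCACTGCTTCCGGTATAA. The template strand is its reverse complement (complement GTTGGAGCGGCGGCGTGAGGAAGAACCAGCGGTGACGAAGGCCATATT, then reverse).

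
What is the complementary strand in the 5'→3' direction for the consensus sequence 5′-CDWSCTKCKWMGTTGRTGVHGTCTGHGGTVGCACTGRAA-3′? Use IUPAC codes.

Standard pairs A↔T, G↔C; ambiguity codes pair R↔Y, M↔K, W↔W, S↔S, D↔H, V↔B. Complement (GHWSGAMGMWKCAACYACBDCAGACDCCABCGTGACYTT), then reverse for 5'→3'.

5'-TTYCAGTGCBACCDCAGACDBCAYCAACKWMGMAGSWHG-3'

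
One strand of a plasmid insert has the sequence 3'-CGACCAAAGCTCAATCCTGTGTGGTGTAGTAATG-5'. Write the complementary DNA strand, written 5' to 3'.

The strand is given 3'→5', so its complement runs 5'→3' in the same left-to-right order: pair each base A↔T, G↔C.

5'-GCTGGTTTCGAGTTAGGACACACCACATCATTAC-3'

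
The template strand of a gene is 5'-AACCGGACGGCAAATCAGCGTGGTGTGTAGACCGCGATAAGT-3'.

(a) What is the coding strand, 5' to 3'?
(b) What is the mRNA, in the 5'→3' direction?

(a) The coding strand is the reverse complement of the template: complement TTGGCCTGCCGTTTAGTCGCACCACACATCTGGCGCTATTCA, then reverse.
(b) mRNA has the coding-strand sequence with T→U.

(a) 5′-ACTTATCGCGGTCTACACACCACGCTGATTTGCCGTCCGGTT-3′
(b) 5'-ACUUAUCGCGGUCUACACACCACGCUGAUUUGCCGUCCGGUU-3'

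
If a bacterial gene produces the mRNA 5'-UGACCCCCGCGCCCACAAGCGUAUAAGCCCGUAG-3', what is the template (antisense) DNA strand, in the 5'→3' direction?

5′-CTACGGGCTTATACGCTTGTGGGCGCGGGGGTCA-3′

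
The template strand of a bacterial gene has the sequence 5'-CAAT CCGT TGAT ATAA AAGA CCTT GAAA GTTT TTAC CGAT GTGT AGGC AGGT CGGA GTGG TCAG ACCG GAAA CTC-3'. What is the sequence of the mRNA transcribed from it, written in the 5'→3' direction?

5′-GAGUUUCCGGUCUGACCACUCCGACCUGCCUACACAUCGGUAAAAACUUUCAAGGUCUUUUAUAUCAACGGAUUG-3′

RNA polymerase reads the template 3'→5' and synthesizes mRNA 5'→3' by base-pairing (A→U, T→A, G↔C). The complement of the template is GTTAGGCAACTATATTTTCTGGAACTTTCAAAAATGGCTACACATCCGTCCAGCCTCACCAGTCTGGCCTTTGAG; antiparallel, so 5'→3' the coding strand is GAGTTTCCGGTCTGACCACTCCGACCTGCCTACACATCGGTAAAAACTTTCAAGGTCTTTTATATCAACGGATTG. Replace T with U for the mRNA.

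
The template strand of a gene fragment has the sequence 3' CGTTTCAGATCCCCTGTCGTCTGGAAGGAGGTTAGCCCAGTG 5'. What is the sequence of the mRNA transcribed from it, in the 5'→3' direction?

5′-GCAAAGUCUAGGGGACAGCAGACCUUCCUCCAAUCGGGUCAC-3′

Reading the template 3'→5' as shown, RNA polymerase pairs each base (A→U, T→A, G↔C) to build mRNA 5'→3' directly.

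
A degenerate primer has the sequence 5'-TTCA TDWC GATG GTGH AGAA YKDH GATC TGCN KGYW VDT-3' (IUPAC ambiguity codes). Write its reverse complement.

Standard pairs A↔T, G↔C; ambiguity codes pair Y↔R, K↔M, W↔W, D↔H, V↔B, N↔N. Complement (AAGTAHWGCTACCACDTCTTRMHDCTAGACGNMCRWBHA), then reverse for 5'→3'.

5'-AHBWRCMNGCAGATCDHMRTTCTDCACCATCGWHATGAA-3'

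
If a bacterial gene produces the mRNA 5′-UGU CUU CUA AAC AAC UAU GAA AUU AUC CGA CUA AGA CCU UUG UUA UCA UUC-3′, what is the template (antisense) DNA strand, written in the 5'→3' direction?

5'-GAATGATAACAAAGGTCTTAGTCGGATAATTTCATAGTTGTTTAGAAGACA-3'

Replace U with T to get the coding DNA strand: TGTCTTCTAAACAACTATGAAATTATCCGACTAAGACCTTTGTTATCATTC. The template strand is its reverse complement (complement ACAGAAGATTTGTTGATACTTTAATAGGCTGATTCTGGAAACAATAGTAAG, then reverse).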